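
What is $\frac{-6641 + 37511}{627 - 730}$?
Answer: $- \frac{30870}{103} \approx -299.71$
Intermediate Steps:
$\frac{-6641 + 37511}{627 - 730} = \frac{30870}{-103} = 30870 \left(- \frac{1}{103}\right) = - \frac{30870}{103}$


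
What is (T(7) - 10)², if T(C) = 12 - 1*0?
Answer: 4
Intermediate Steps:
T(C) = 12 (T(C) = 12 + 0 = 12)
(T(7) - 10)² = (12 - 10)² = 2² = 4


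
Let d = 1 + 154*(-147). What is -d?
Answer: 22637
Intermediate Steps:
d = -22637 (d = 1 - 22638 = -22637)
-d = -1*(-22637) = 22637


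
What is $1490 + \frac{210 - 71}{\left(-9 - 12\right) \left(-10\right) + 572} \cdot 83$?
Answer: $\frac{1176717}{782} \approx 1504.8$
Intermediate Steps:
$1490 + \frac{210 - 71}{\left(-9 - 12\right) \left(-10\right) + 572} \cdot 83 = 1490 + \frac{139}{\left(-21\right) \left(-10\right) + 572} \cdot 83 = 1490 + \frac{139}{210 + 572} \cdot 83 = 1490 + \frac{139}{782} \cdot 83 = 1490 + \frac{11537}{782} = \frac{1176717}{782}$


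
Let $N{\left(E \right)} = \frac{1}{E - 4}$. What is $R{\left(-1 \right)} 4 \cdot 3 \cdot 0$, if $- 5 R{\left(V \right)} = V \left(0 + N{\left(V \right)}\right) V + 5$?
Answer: $0$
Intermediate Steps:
$N{\left(E \right)} = \frac{1}{-4 + E}$
$R{\left(V \right)} = -1 - \frac{V^{2}}{5 \left(-4 + V\right)}$ ($R{\left(V \right)} = - \frac{V \left(0 + \frac{1}{-4 + V}\right) V + 5}{5} = - \frac{\frac{V}{-4 + V} V + 5}{5} = - \frac{\frac{V^{2}}{-4 + V} + 5}{5} = - \frac{5 + \frac{V^{2}}{-4 + V}}{5} = -1 - \frac{V^{2}}{5 \left(-4 + V\right)}$)
$R{\left(-1 \right)} 4 \cdot 3 \cdot 0 = \frac{4 - -1 - \frac{\left(-1\right)^{2}}{5}}{-4 - 1} \cdot 4 \cdot 3 \cdot 0 = \frac{4 + 1 - \frac{1}{5}}{-5} \cdot 4 \cdot 0 = - \frac{4 + 1 - \frac{1}{5}}{5} \cdot 4 \cdot 0 = \left(- \frac{1}{5}\right) \frac{24}{5} \cdot 4 \cdot 0 = \left(- \frac{24}{25}\right) 4 \cdot 0 = \left(- \frac{96}{25}\right) 0 = 0$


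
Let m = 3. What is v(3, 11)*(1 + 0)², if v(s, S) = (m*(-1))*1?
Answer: -3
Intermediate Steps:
v(s, S) = -3 (v(s, S) = (3*(-1))*1 = -3*1 = -3)
v(3, 11)*(1 + 0)² = -3*(1 + 0)² = -3*1² = -3*1 = -3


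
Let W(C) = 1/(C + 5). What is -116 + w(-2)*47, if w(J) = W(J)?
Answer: -301/3 ≈ -100.33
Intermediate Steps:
W(C) = 1/(5 + C)
w(J) = 1/(5 + J)
-116 + w(-2)*47 = -116 + 47/(5 - 2) = -116 + 47/3 = -301/3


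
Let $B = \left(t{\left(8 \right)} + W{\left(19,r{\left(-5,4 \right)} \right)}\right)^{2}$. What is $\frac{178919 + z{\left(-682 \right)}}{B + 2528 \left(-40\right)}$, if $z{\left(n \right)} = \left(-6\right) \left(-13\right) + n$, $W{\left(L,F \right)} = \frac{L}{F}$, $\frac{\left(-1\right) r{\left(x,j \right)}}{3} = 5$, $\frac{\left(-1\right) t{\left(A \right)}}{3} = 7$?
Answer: $- \frac{40120875}{22640444} \approx -1.7721$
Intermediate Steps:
$t{\left(A \right)} = -21$ ($t{\left(A \right)} = \left(-3\right) 7 = -21$)
$r{\left(x,j \right)} = -15$ ($r{\left(x,j \right)} = \left(-3\right) 5 = -15$)
$z{\left(n \right)} = 78 + n$
$B = \frac{111556}{225}$ ($B = \left(-21 + \frac{19}{-15}\right)^{2} = \left(-21 + 19 \left(- \frac{1}{15}\right)\right)^{2} = \left(-21 - \frac{19}{15}\right)^{2} = \left(- \frac{334}{15}\right)^{2} = \frac{111556}{225} \approx 495.8$)
$\frac{178919 + z{\left(-682 \right)}}{B + 2528 \left(-40\right)} = \frac{178919 + \left(78 - 682\right)}{\frac{111556}{225} + 2528 \left(-40\right)} = \frac{178919 - 604}{\frac{111556}{225} - 101120} = \frac{178315}{- \frac{22640444}{225}} = 178315 \left(- \frac{225}{22640444}\right) = - \frac{40120875}{22640444}$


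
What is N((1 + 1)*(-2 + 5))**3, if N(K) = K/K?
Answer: 1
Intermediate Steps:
N(K) = 1
N((1 + 1)*(-2 + 5))**3 = 1**3 = 1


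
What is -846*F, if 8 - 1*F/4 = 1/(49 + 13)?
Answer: -837540/31 ≈ -27017.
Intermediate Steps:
F = 990/31 (F = 32 - 4/(49 + 13) = 32 - 4/62 = 32 - 4*1/62 = 32 - 2/31 = 990/31 ≈ 31.935)
-846*F = -846*990/31 = -837540/31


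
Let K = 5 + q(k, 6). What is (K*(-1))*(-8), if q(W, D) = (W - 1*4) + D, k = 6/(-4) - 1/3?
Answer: 124/3 ≈ 41.333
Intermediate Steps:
k = -11/6 (k = 6*(-¼) - 1*⅓ = -3/2 - ⅓ = -11/6 ≈ -1.8333)
q(W, D) = -4 + D + W (q(W, D) = (W - 4) + D = (-4 + W) + D = -4 + D + W)
K = 31/6 (K = 5 + (-4 + 6 - 11/6) = 5 + ⅙ = 31/6 ≈ 5.1667)
(K*(-1))*(-8) = ((31/6)*(-1))*(-8) = -31/6*(-8) = 124/3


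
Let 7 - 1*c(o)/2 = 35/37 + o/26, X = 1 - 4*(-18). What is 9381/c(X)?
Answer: 1504087/1041 ≈ 1444.8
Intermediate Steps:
X = 73 (X = 1 + 72 = 73)
c(o) = 448/37 - o/13 (c(o) = 14 - 2*(35/37 + o/26) = 14 + (-70/37 - o/13) = 448/37 - o/13)
9381/c(X) = 9381/(448/37 - 1/13*73) = 9381/(448/37 - 73/13) = 9381/(3123/481) = 9381*(481/3123) = 1504087/1041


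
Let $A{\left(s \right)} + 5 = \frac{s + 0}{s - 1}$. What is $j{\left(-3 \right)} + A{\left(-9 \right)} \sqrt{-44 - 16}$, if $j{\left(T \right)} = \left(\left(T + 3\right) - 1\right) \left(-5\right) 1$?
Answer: $5 - \frac{41 i \sqrt{15}}{5} \approx 5.0 - 31.758 i$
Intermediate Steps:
$j{\left(T \right)} = -10 - 5 T$ ($j{\left(T \right)} = \left(\left(3 + T\right) - 1\right) \left(-5\right) 1 = \left(2 + T\right) \left(-5\right) 1 = \left(-10 - 5 T\right) 1 = -10 - 5 T$)
$A{\left(s \right)} = -5 + \frac{s}{-1 + s}$ ($A{\left(s \right)} = -5 + \frac{s + 0}{s - 1} = -5 + \frac{s}{-1 + s}$)
$j{\left(-3 \right)} + A{\left(-9 \right)} \sqrt{-44 - 16} = \left(-10 - -15\right) + \frac{5 - -36}{-1 - 9} \sqrt{-44 - 16} = \left(-10 + 15\right) + \frac{5 + 36}{-10} \sqrt{-60} = 5 + \left(- \frac{1}{10}\right) 41 \cdot 2 i \sqrt{15} = 5 - \frac{41 \cdot 2 i \sqrt{15}}{10} = 5 - \frac{41 i \sqrt{15}}{5}$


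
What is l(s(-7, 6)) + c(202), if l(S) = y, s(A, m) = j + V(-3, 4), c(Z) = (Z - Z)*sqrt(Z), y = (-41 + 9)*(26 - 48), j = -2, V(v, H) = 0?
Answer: 704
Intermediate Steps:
y = 704 (y = -32*(-22) = 704)
c(Z) = 0 (c(Z) = 0*sqrt(Z) = 0)
s(A, m) = -2 (s(A, m) = -2 + 0 = -2)
l(S) = 704
l(s(-7, 6)) + c(202) = 704 + 0 = 704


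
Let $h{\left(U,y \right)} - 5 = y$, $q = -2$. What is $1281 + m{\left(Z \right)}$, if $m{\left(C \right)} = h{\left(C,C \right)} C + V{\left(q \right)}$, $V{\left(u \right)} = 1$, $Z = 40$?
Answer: $3082$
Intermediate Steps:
$h{\left(U,y \right)} = 5 + y$
$m{\left(C \right)} = 1 + C \left(5 + C\right)$ ($m{\left(C \right)} = \left(5 + C\right) C + 1 = C \left(5 + C\right) + 1 = 1 + C \left(5 + C\right)$)
$1281 + m{\left(Z \right)} = 1281 + \left(1 + 40 \left(5 + 40\right)\right) = 1281 + \left(1 + 40 \cdot 45\right) = 1281 + \left(1 + 1800\right) = 1281 + 1801 = 3082$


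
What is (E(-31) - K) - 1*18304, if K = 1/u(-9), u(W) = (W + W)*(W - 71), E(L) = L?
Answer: -26402401/1440 ≈ -18335.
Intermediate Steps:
u(W) = 2*W*(-71 + W) (u(W) = (2*W)*(-71 + W) = 2*W*(-71 + W))
K = 1/1440 (K = 1/(2*(-9)*(-71 - 9)) = 1/(2*(-9)*(-80)) = 1/1440 ≈ 0.00069444)
(E(-31) - K) - 1*18304 = (-31 - 1*1/1440) - 1*18304 = (-31 - 1/1440) - 18304 = -44641/1440 - 18304 = -26402401/1440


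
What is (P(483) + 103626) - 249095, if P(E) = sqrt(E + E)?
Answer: -145469 + sqrt(966) ≈ -1.4544e+5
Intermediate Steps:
P(E) = sqrt(2)*sqrt(E) (P(E) = sqrt(2*E) = sqrt(2)*sqrt(E))
(P(483) + 103626) - 249095 = (sqrt(2)*sqrt(483) + 103626) - 249095 = (sqrt(966) + 103626) - 249095 = (103626 + sqrt(966)) - 249095 = -145469 + sqrt(966)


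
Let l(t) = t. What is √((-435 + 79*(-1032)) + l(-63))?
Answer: 21*I*√186 ≈ 286.4*I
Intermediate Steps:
√((-435 + 79*(-1032)) + l(-63)) = √((-435 + 79*(-1032)) - 63) = √((-435 - 81528) - 63) = √(-81963 - 63) = √(-82026) = 21*I*√186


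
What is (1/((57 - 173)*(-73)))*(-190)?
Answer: -95/4234 ≈ -0.022437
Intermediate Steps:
(1/((57 - 173)*(-73)))*(-190) = (-1/73/(-116))*(-190) = -1/116*(-1/73)*(-190) = (1/8468)*(-190) = -95/4234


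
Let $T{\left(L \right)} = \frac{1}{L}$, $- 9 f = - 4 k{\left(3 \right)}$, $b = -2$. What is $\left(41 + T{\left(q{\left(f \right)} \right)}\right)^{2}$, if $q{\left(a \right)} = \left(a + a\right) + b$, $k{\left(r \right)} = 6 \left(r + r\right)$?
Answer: $\frac{1515361}{900} \approx 1683.7$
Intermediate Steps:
$k{\left(r \right)} = 12 r$ ($k{\left(r \right)} = 6 \cdot 2 r = 12 r$)
$f = 16$ ($f = - \frac{\left(-4\right) 12 \cdot 3}{9} = - \frac{\left(-4\right) 36}{9} = \left(- \frac{1}{9}\right) \left(-144\right) = 16$)
$q{\left(a \right)} = -2 + 2 a$ ($q{\left(a \right)} = \left(a + a\right) - 2 = 2 a - 2 = -2 + 2 a$)
$\left(41 + T{\left(q{\left(f \right)} \right)}\right)^{2} = \left(41 + \frac{1}{-2 + 2 \cdot 16}\right)^{2} = \left(41 + \frac{1}{-2 + 32}\right)^{2} = \left(41 + \frac{1}{30}\right)^{2} = \left(\frac{1231}{30}\right)^{2} = \frac{1515361}{900}$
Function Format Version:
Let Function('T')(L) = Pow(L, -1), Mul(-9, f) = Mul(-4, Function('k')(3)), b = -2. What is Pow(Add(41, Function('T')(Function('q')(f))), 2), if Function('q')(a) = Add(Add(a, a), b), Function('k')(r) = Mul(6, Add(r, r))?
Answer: Rational(1515361, 900) ≈ 1683.7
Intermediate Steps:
Function('k')(r) = Mul(12, r) (Function('k')(r) = Mul(6, Mul(2, r)) = Mul(12, r))
f = 16 (f = Mul(Rational(-1, 9), Mul(-4, Mul(12, 3))) = Mul(Rational(-1, 9), Mul(-4, 36)) = Mul(Rational(-1, 9), -144) = 16)
Function('q')(a) = Add(-2, Mul(2, a)) (Function('q')(a) = Add(Add(a, a), -2) = Add(Mul(2, a), -2) = Add(-2, Mul(2, a)))
Pow(Add(41, Function('T')(Function('q')(f))), 2) = Pow(Add(41, Pow(Add(-2, Mul(2, 16)), -1)), 2) = Pow(Add(41, Pow(Add(-2, 32), -1)), 2) = Pow(Add(41, Pow(30, -1)), 2) = Pow(Add(41, Rational(1, 30)), 2) = Pow(Rational(1231, 30), 2) = Rational(1515361, 900)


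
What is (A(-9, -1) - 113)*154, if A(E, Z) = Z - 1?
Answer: -17710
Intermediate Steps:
A(E, Z) = -1 + Z
(A(-9, -1) - 113)*154 = ((-1 - 1) - 113)*154 = (-2 - 113)*154 = -115*154 = -17710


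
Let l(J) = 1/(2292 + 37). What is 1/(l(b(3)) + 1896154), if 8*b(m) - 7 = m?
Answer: 2329/4416142667 ≈ 5.2738e-7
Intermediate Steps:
b(m) = 7/8 + m/8
l(J) = 1/2329
1/(l(b(3)) + 1896154) = 1/(1/2329 + 1896154) = 1/(4416142667/2329) = 2329/4416142667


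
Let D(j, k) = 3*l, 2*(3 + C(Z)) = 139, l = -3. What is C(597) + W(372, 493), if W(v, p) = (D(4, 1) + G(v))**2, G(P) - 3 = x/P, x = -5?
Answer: 14206705/138384 ≈ 102.66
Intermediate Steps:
C(Z) = 133/2 (C(Z) = -3 + (1/2)*139 = -3 + 139/2 = 133/2)
D(j, k) = -9 (D(j, k) = 3*(-3) = -9)
G(P) = 3 - 5/P
W(v, p) = (-6 - 5/v)**2 (W(v, p) = (-9 + (3 - 5/v))**2 = (-6 - 5/v)**2)
C(597) + W(372, 493) = 133/2 + (5 + 6*372)**2/372**2 = 133/2 + (5 + 2232)**2/138384 = 133/2 + (1/138384)*2237**2 = 133/2 + (1/138384)*5004169 = 133/2 + 5004169/138384 = 14206705/138384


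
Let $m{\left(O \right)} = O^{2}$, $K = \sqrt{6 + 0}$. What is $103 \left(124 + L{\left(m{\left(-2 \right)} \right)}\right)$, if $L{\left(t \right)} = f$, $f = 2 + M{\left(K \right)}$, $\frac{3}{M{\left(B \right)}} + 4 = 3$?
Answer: $12669$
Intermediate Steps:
$K = \sqrt{6} \approx 2.4495$
$M{\left(B \right)} = -3$ ($M{\left(B \right)} = \frac{3}{-4 + 3} = \frac{3}{-1} = 3 \left(-1\right) = -3$)
$f = -1$ ($f = 2 - 3 = -1$)
$L{\left(t \right)} = -1$
$103 \left(124 + L{\left(m{\left(-2 \right)} \right)}\right) = 103 \left(124 - 1\right) = 103 \cdot 123 = 12669$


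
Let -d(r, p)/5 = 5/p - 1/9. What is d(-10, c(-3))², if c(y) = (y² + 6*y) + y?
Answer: 9025/1296 ≈ 6.9637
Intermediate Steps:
c(y) = y² + 7*y
d(r, p) = 5/9 - 25/p (d(r, p) = -5*(5/p - 1/9) = -5*(5/p - 1*⅑) = -5*(5/p - ⅑) = -5*(-⅑ + 5/p) = 5/9 - 25/p)
d(-10, c(-3))² = (5/9 - 25*(-1/(3*(7 - 3))))² = (5/9 - 25/((-3*4)))² = (5/9 - 25/(-12))² = (5/9 - 25*(-1/12))² = (5/9 + 25/12)² = (95/36)² = 9025/1296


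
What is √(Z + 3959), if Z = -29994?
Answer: I*√26035 ≈ 161.35*I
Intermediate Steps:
√(Z + 3959) = √(-29994 + 3959) = √(-26035) = I*√26035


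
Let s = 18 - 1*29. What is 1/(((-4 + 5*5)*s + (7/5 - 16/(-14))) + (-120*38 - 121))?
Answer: -35/171831 ≈ -0.00020369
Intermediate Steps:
s = -11 (s = 18 - 29 = -11)
1/(((-4 + 5*5)*s + (7/5 - 16/(-14))) + (-120*38 - 121)) = 1/(((-4 + 5*5)*(-11) + (7/5 - 16/(-14))) + (-120*38 - 121)) = 1/(((-4 + 25)*(-11) + (7*(⅕) - 16*(-1/14))) + (-4560 - 121)) = 1/((21*(-11) + (7/5 + 8/7)) - 4681) = 1/((-231 + 89/35) - 4681) = 1/(-7996/35 - 4681) = 1/(-171831/35) = -35/171831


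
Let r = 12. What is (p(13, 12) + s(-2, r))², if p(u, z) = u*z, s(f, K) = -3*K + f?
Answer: 13924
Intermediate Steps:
s(f, K) = f - 3*K
(p(13, 12) + s(-2, r))² = (13*12 + (-2 - 3*12))² = (156 + (-2 - 36))² = (156 - 38)² = 118² = 13924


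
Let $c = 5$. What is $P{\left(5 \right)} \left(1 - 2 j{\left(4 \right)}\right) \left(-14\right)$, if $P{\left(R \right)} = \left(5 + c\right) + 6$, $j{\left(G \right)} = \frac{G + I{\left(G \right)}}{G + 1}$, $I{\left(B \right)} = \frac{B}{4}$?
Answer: $224$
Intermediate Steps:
$I{\left(B \right)} = \frac{B}{4}$ ($I{\left(B \right)} = B \frac{1}{4} = \frac{B}{4}$)
$j{\left(G \right)} = \frac{5 G}{4 \left(1 + G\right)}$ ($j{\left(G \right)} = \frac{G + \frac{G}{4}}{G + 1} = \frac{\frac{5}{4} G}{1 + G} = \frac{5 G}{4 \left(1 + G\right)}$)
$P{\left(R \right)} = 16$ ($P{\left(R \right)} = \left(5 + 5\right) + 6 = 10 + 6 = 16$)
$P{\left(5 \right)} \left(1 - 2 j{\left(4 \right)}\right) \left(-14\right) = 16 \left(1 - 2 \cdot \frac{5}{4} \cdot 4 \frac{1}{1 + 4}\right) \left(-14\right) = 16 \left(1 - 2 \cdot \frac{5}{4} \cdot 4 \cdot \frac{1}{5}\right) \left(-14\right) = 16 \left(1 - 2\right) \left(-14\right) = 16 \left(-1\right) \left(-14\right) = \left(-16\right) \left(-14\right) = 224$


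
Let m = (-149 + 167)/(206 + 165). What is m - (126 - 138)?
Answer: 4470/371 ≈ 12.049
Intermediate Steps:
m = 18/371 ≈ 0.048518
m - (126 - 138) = 18/371 - (126 - 138) = 18/371 - 1*(-12) = 18/371 + 12 = 4470/371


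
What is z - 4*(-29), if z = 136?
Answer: 252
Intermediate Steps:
z - 4*(-29) = 136 - 4*(-29) = 136 + 116 = 252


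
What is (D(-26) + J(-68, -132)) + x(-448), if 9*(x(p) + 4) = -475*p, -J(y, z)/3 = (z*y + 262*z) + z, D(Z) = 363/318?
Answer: 96221953/954 ≈ 1.0086e+5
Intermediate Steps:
D(Z) = 121/106 (D(Z) = 363*(1/318) = 121/106)
J(y, z) = -789*z - 3*y*z (J(y, z) = -3*((z*y + 262*z) + z) = -3*((y*z + 262*z) + z) = -3*((262*z + y*z) + z) = -3*(263*z + y*z) = -789*z - 3*y*z)
x(p) = -4 - 475*p/9 (x(p) = -4 + (-475*p)/9 = -4 - 475*p/9)
(D(-26) + J(-68, -132)) + x(-448) = (121/106 - 3*(-132)*(263 - 68)) + (-4 - 475/9*(-448)) = (121/106 - 3*(-132)*195) + (-4 + 212800/9) = (121/106 + 77220) + 212764/9 = 8185441/106 + 212764/9 = 96221953/954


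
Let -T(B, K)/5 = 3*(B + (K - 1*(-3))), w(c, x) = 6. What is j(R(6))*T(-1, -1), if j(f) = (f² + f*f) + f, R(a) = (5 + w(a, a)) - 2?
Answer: -2565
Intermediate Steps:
R(a) = 9 (R(a) = (5 + 6) - 2 = 11 - 2 = 9)
T(B, K) = -45 - 15*B - 15*K (T(B, K) = -15*(B + (K - 1*(-3))) = -15*(B + (K + 3)) = -15*(B + (3 + K)) = -15*(3 + B + K) = -5*(9 + 3*B + 3*K) = -45 - 15*B - 15*K)
j(f) = f + 2*f² (j(f) = (f² + f²) + f = 2*f² + f = f + 2*f²)
j(R(6))*T(-1, -1) = (9*(1 + 2*9))*(-45 - 15*(-1) - 15*(-1)) = (9*(1 + 18))*(-45 + 15 + 15) = (9*19)*(-15) = 171*(-15) = -2565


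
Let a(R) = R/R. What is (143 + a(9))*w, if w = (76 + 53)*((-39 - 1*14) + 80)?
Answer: 501552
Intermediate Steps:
a(R) = 1
w = 3483 (w = 129*((-39 - 14) + 80) = 129*(-53 + 80) = 129*27 = 3483)
(143 + a(9))*w = (143 + 1)*3483 = 144*3483 = 501552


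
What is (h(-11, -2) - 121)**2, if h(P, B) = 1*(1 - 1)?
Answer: 14641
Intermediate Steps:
h(P, B) = 0 (h(P, B) = 1*0 = 0)
(h(-11, -2) - 121)**2 = (0 - 121)**2 = (-121)**2 = 14641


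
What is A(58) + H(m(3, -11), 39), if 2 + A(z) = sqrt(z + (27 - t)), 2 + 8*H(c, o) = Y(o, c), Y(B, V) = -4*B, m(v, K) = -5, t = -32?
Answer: -87/4 + 3*sqrt(13) ≈ -10.933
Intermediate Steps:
H(c, o) = -1/4 - o/2 (H(c, o) = -1/4 + (-4*o)/8 = -1/4 - o/2)
A(z) = -2 + sqrt(59 + z) (A(z) = -2 + sqrt(z + (27 - 1*(-32))) = -2 + sqrt(z + (27 + 32)) = -2 + sqrt(z + 59) = -2 + sqrt(59 + z))
A(58) + H(m(3, -11), 39) = (-2 + sqrt(59 + 58)) + (-1/4 - 1/2*39) = (-2 + sqrt(117)) + (-1/4 - 39/2) = (-2 + 3*sqrt(13)) - 79/4 = -87/4 + 3*sqrt(13)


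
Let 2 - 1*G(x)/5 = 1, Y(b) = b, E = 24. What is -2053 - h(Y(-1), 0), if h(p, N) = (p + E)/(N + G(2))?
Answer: -10288/5 ≈ -2057.6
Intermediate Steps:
G(x) = 5 (G(x) = 10 - 5*1 = 10 - 5 = 5)
h(p, N) = (24 + p)/(5 + N) (h(p, N) = (p + 24)/(N + 5) = (24 + p)/(5 + N))
-2053 - h(Y(-1), 0) = -2053 - (24 - 1)/(5 + 0) = -2053 - 23/5 = -10288/5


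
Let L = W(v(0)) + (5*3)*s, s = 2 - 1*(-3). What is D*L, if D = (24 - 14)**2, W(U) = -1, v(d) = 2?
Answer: 7400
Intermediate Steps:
D = 100 (D = 10**2 = 100)
s = 5 (s = 2 + 3 = 5)
L = 74 (L = -1 + (5*3)*5 = -1 + 15*5 = -1 + 75 = 74)
D*L = 100*74 = 7400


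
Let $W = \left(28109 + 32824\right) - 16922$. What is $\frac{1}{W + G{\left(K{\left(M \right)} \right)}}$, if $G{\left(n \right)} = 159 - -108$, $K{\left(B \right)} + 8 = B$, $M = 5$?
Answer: $\frac{1}{44278} \approx 2.2585 \cdot 10^{-5}$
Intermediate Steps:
$K{\left(B \right)} = -8 + B$
$W = 44011$ ($W = 60933 - 16922 = 44011$)
$G{\left(n \right)} = 267$ ($G{\left(n \right)} = 159 + 108 = 267$)
$\frac{1}{W + G{\left(K{\left(M \right)} \right)}} = \frac{1}{44011 + 267} = \frac{1}{44278}$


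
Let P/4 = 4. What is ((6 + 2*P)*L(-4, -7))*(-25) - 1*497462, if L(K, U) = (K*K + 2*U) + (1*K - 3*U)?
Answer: -515512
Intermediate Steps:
P = 16 (P = 4*4 = 16)
L(K, U) = K + K² - U (L(K, U) = (K² + 2*U) + (K - 3*U) = K + K² - U)
((6 + 2*P)*L(-4, -7))*(-25) - 1*497462 = ((6 + 2*16)*(-4 + (-4)² - 1*(-7)))*(-25) - 1*497462 = ((6 + 32)*(-4 + 16 + 7))*(-25) - 497462 = (38*19)*(-25) - 497462 = 722*(-25) - 497462 = -18050 - 497462 = -515512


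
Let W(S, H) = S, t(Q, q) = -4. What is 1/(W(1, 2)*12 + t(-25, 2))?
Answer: ⅛ ≈ 0.12500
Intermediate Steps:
1/(W(1, 2)*12 + t(-25, 2)) = 1/(1*12 - 4) = 1/(12 - 4) = 1/8 = ⅛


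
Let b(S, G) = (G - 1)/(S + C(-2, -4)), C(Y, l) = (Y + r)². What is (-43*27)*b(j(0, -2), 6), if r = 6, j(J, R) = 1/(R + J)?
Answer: -11610/31 ≈ -374.52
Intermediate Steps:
j(J, R) = 1/(J + R)
C(Y, l) = (6 + Y)² (C(Y, l) = (Y + 6)² = (6 + Y)²)
b(S, G) = (-1 + G)/(16 + S) (b(S, G) = (G - 1)/(S + (6 - 2)²) = (-1 + G)/(S + 4²) = (-1 + G)/(S + 16) = (-1 + G)/(16 + S))
(-43*27)*b(j(0, -2), 6) = (-43*27)*((-1 + 6)/(16 + 1/(0 - 2))) = -1161*5/(16 + 1/(-2)) = -1161*5/(16 - ½) = -1161*5/31/2 = -2322*5/31 = -1161*10/31 = -11610/31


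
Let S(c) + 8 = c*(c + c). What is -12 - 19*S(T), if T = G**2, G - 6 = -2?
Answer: -9588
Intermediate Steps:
G = 4 (G = 6 - 2 = 4)
T = 16 (T = 4**2 = 16)
S(c) = -8 + 2*c**2 (S(c) = -8 + c*(c + c) = -8 + c*(2*c) = -8 + 2*c**2)
-12 - 19*S(T) = -12 - 19*(-8 + 2*16**2) = -12 - 19*(-8 + 2*256) = -12 - 19*(-8 + 512) = -12 - 19*504 = -12 - 9576 = -9588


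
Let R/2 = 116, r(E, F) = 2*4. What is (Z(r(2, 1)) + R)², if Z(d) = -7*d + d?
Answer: 33856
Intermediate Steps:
r(E, F) = 8
Z(d) = -6*d
R = 232 (R = 2*116 = 232)
(Z(r(2, 1)) + R)² = (-6*8 + 232)² = (-48 + 232)² = 184² = 33856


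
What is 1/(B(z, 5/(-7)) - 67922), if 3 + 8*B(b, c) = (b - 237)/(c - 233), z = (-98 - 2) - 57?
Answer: -6544/444482643 ≈ -1.4723e-5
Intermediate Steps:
z = -157 (z = -100 - 57 = -157)
B(b, c) = -3/8 + (-237 + b)/(8*(-233 + c)) (B(b, c) = -3/8 + ((b - 237)/(c - 233))/8 = -3/8 + ((-237 + b)/(-233 + c))/8 = -3/8 + (-237 + b)/(8*(-233 + c)))
1/(B(z, 5/(-7)) - 67922) = 1/((462 - 157 - 3*5/(-7))/(8*(-233 + 5/(-7))) - 67922) = 1/((462 - 157 - (-3)*5/7)/(8*(-233 - ⅐*5)) - 67922) = 1/((462 - 157 - 3*(-5/7))/(8*(-233 - 5/7)) - 67922) = 1/((462 - 157 + 15/7)/(8*(-1636/7)) - 67922) = 1/((⅛)*(-7/1636)*(2150/7) - 67922) = 1/(-1075/6544 - 67922) = 1/(-444482643/6544) = -6544/444482643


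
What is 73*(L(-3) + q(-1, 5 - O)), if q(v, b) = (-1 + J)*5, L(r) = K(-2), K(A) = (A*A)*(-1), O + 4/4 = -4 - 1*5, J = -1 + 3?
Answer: 73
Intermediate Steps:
J = 2
O = -10 (O = -1 + (-4 - 1*5) = -1 + (-4 - 5) = -1 - 9 = -10)
K(A) = -A² (K(A) = A²*(-1) = -A²)
L(r) = -4 (L(r) = -1*(-2)² = -1*4 = -4)
q(v, b) = 5 (q(v, b) = (-1 + 2)*5 = 1*5 = 5)
73*(L(-3) + q(-1, 5 - O)) = 73*(-4 + 5) = 73*1 = 73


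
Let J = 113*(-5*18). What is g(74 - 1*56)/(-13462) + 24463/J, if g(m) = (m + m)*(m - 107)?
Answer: -148368113/68454270 ≈ -2.1674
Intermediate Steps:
g(m) = 2*m*(-107 + m) (g(m) = (2*m)*(-107 + m) = 2*m*(-107 + m))
J = -10170 (J = 113*(-90) = -10170)
g(74 - 1*56)/(-13462) + 24463/J = (2*(74 - 1*56)*(-107 + (74 - 1*56)))/(-13462) + 24463/(-10170) = (2*(74 - 56)*(-107 + (74 - 56)))*(-1/13462) + 24463*(-1/10170) = (2*18*(-107 + 18))*(-1/13462) - 24463/10170 = (2*18*(-89))*(-1/13462) - 24463/10170 = -3204*(-1/13462) - 24463/10170 = 1602/6731 - 24463/10170 = -148368113/68454270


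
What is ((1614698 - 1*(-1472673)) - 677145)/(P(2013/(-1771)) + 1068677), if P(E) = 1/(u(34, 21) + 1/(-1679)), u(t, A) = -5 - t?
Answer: 157826418932/69979105635 ≈ 2.2553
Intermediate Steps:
P(E) = -1679/65482 (P(E) = 1/((-5 - 1*34) + 1/(-1679)) = 1/((-5 - 34) - 1/1679) = 1/(-39 - 1/1679) = 1/(-65482/1679) = -1679/65482)
((1614698 - 1*(-1472673)) - 677145)/(P(2013/(-1771)) + 1068677) = ((1614698 - 1*(-1472673)) - 677145)/(-1679/65482 + 1068677) = ((1614698 + 1472673) - 677145)/(69979105635/65482) = (3087371 - 677145)*(65482/69979105635) = 2410226*(65482/69979105635) = 157826418932/69979105635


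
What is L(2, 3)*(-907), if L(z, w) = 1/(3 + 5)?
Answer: -907/8 ≈ -113.38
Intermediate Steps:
L(z, w) = ⅛ (L(z, w) = 1/8 = ⅛)
L(2, 3)*(-907) = (⅛)*(-907) = -907/8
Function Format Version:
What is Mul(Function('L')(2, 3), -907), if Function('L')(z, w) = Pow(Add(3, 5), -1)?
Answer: Rational(-907, 8) ≈ -113.38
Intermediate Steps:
Function('L')(z, w) = Rational(1, 8) (Function('L')(z, w) = Pow(8, -1) = Rational(1, 8))
Mul(Function('L')(2, 3), -907) = Mul(Rational(1, 8), -907) = Rational(-907, 8)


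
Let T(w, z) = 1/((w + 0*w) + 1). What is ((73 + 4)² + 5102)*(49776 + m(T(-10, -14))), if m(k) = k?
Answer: 1647233491/3 ≈ 5.4908e+8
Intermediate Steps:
T(w, z) = 1/(1 + w) (T(w, z) = 1/((w + 0) + 1) = 1/(w + 1) = 1/(1 + w))
((73 + 4)² + 5102)*(49776 + m(T(-10, -14))) = ((73 + 4)² + 5102)*(49776 + 1/(1 - 10)) = (77² + 5102)*(49776 + 1/(-9)) = (5929 + 5102)*(49776 - ⅑) = 11031*(447983/9) = 1647233491/3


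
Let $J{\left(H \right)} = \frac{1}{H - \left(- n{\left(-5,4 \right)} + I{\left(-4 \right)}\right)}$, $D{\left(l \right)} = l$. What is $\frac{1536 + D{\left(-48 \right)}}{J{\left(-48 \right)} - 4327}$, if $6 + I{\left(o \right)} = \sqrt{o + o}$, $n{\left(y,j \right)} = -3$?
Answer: $\frac{744 \left(- 2 \sqrt{2} + 45 i\right)}{- 97358 i + 4327 \sqrt{2}} \approx -0.34389 - 1.1057 \cdot 10^{-7} i$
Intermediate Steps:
$I{\left(o \right)} = -6 + \sqrt{2} \sqrt{o}$ ($I{\left(o \right)} = -6 + \sqrt{o + o} = -6 + \sqrt{2 o} = -6 + \sqrt{2} \sqrt{o}$)
$J{\left(H \right)} = \frac{1}{3 + H - 2 i \sqrt{2}}$ ($J{\left(H \right)} = \frac{1}{H - \left(-3 + \sqrt{2} \sqrt{-4}\right)} = \frac{1}{H - \left(-3 + \sqrt{2} \cdot 2 i\right)} = \frac{1}{H - \left(-3 + 2 i \sqrt{2}\right)} = \frac{1}{H + \left(-3 + \left(6 - 2 i \sqrt{2}\right)\right)} = \frac{1}{H + \left(3 - 2 i \sqrt{2}\right)} = \frac{1}{3 + H - 2 i \sqrt{2}}$)
$\frac{1536 + D{\left(-48 \right)}}{J{\left(-48 \right)} - 4327} = \frac{1536 - 48}{\frac{1}{3 - 48 - 2 i \sqrt{2}} - 4327} = \frac{1488}{\frac{1}{-45 - 2 i \sqrt{2}} - 4327} = \frac{1488}{-4327 + \frac{1}{-45 - 2 i \sqrt{2}}}$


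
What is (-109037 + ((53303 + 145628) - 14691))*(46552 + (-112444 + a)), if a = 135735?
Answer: 5252403129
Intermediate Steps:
(-109037 + ((53303 + 145628) - 14691))*(46552 + (-112444 + a)) = (-109037 + ((53303 + 145628) - 14691))*(46552 + (-112444 + 135735)) = (-109037 + (198931 - 14691))*(46552 + 23291) = (-109037 + 184240)*69843 = 75203*69843 = 5252403129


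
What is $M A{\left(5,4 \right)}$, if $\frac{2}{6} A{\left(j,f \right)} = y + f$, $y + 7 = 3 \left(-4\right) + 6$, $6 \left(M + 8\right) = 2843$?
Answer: $- \frac{25155}{2} \approx -12578.0$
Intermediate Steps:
$M = \frac{2795}{6}$ ($M = -8 + \frac{1}{6} \cdot 2843 = -8 + \frac{2843}{6} = \frac{2795}{6} \approx 465.83$)
$y = -13$ ($y = -7 + \left(3 \left(-4\right) + 6\right) = -7 + \left(-12 + 6\right) = -7 - 6 = -13$)
$A{\left(j,f \right)} = -39 + 3 f$ ($A{\left(j,f \right)} = 3 \left(-13 + f\right) = -39 + 3 f$)
$M A{\left(5,4 \right)} = \frac{2795 \left(-39 + 3 \cdot 4\right)}{6} = \frac{2795 \left(-39 + 12\right)}{6} = \frac{2795}{6} \left(-27\right) = - \frac{25155}{2}$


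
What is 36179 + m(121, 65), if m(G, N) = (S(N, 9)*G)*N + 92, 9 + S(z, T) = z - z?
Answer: -34514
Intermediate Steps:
S(z, T) = -9 (S(z, T) = -9 + (z - z) = -9 + 0 = -9)
m(G, N) = 92 - 9*G*N (m(G, N) = (-9*G)*N + 92 = -9*G*N + 92 = 92 - 9*G*N)
36179 + m(121, 65) = 36179 + (92 - 9*121*65) = 36179 + (92 - 70785) = 36179 - 70693 = -34514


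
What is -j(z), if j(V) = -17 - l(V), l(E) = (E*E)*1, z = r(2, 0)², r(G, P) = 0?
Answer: 17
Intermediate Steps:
z = 0 (z = 0² = 0)
l(E) = E² (l(E) = E²*1 = E²)
j(V) = -17 - V²
-j(z) = -(-17 - 1*0²) = -(-17 - 1*0) = -(-17 + 0) = -1*(-17) = 17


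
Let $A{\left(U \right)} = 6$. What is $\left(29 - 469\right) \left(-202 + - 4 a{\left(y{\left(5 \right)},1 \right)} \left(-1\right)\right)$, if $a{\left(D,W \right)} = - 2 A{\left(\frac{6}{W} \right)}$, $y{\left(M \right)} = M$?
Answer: $110000$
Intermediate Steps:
$a{\left(D,W \right)} = -12$ ($a{\left(D,W \right)} = \left(-2\right) 6 = -12$)
$\left(29 - 469\right) \left(-202 + - 4 a{\left(y{\left(5 \right)},1 \right)} \left(-1\right)\right) = \left(29 - 469\right) \left(-202 + \left(-4\right) \left(-12\right) \left(-1\right)\right) = - 440 \left(-202 + 48 \left(-1\right)\right) = - 440 \left(-202 - 48\right) = \left(-440\right) \left(-250\right) = 110000$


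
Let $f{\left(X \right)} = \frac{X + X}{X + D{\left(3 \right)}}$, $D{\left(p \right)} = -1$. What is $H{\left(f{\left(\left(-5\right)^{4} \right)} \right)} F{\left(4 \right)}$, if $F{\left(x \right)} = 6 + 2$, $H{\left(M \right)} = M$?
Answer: $\frac{625}{39} \approx 16.026$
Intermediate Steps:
$f{\left(X \right)} = \frac{2 X}{-1 + X}$ ($f{\left(X \right)} = \frac{X + X}{X - 1} = \frac{2 X}{-1 + X}$)
$F{\left(x \right)} = 8$
$H{\left(f{\left(\left(-5\right)^{4} \right)} \right)} F{\left(4 \right)} = \frac{2 \left(-5\right)^{4}}{-1 + \left(-5\right)^{4}} \cdot 8 = 2 \cdot 625 \frac{1}{-1 + 625} \cdot 8 = 2 \cdot 625 \cdot \frac{1}{624} \cdot 8 = \frac{625}{312} \cdot 8 = \frac{625}{39}$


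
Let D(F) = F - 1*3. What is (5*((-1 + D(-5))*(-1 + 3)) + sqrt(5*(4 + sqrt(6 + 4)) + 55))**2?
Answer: (90 - sqrt(5)*sqrt(15 + sqrt(10)))**2 ≈ 6475.5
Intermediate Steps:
D(F) = -3 + F (D(F) = F - 3 = -3 + F)
(5*((-1 + D(-5))*(-1 + 3)) + sqrt(5*(4 + sqrt(6 + 4)) + 55))**2 = (5*((-1 + (-3 - 5))*(-1 + 3)) + sqrt(5*(4 + sqrt(6 + 4)) + 55))**2 = (5*((-1 - 8)*2) + sqrt(5*(4 + sqrt(10)) + 55))**2 = (5*(-9*2) + sqrt((20 + 5*sqrt(10)) + 55))**2 = (5*(-18) + sqrt(75 + 5*sqrt(10)))**2 = (-90 + sqrt(75 + 5*sqrt(10)))**2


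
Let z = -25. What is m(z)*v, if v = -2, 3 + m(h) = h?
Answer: 56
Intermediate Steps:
m(h) = -3 + h
m(z)*v = (-3 - 25)*(-2) = -28*(-2) = 56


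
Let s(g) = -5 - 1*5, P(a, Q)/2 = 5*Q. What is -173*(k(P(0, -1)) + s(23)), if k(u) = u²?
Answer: -15570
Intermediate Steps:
P(a, Q) = 10*Q (P(a, Q) = 2*(5*Q) = 10*Q)
s(g) = -10 (s(g) = -5 - 5 = -10)
-173*(k(P(0, -1)) + s(23)) = -173*((10*(-1))² - 10) = -173*((-10)² - 10) = -173*(100 - 10) = -173*90 = -15570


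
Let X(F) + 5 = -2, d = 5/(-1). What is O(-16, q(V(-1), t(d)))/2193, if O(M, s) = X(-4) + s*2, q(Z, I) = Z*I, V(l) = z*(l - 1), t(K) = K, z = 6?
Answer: 113/2193 ≈ 0.051528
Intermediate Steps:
d = -5 (d = 5*(-1) = -5)
X(F) = -7 (X(F) = -5 - 2 = -7)
V(l) = -6 + 6*l (V(l) = 6*(l - 1) = 6*(-1 + l) = -6 + 6*l)
q(Z, I) = I*Z
O(M, s) = -7 + 2*s (O(M, s) = -7 + s*2 = -7 + 2*s)
O(-16, q(V(-1), t(d)))/2193 = (-7 + 2*(-5*(-6 + 6*(-1))))/2193 = (-7 + 2*(-5*(-6 - 6)))*(1/2193) = (-7 + 2*(-5*(-12)))*(1/2193) = (-7 + 2*60)*(1/2193) = (-7 + 120)*(1/2193) = 113*(1/2193) = 113/2193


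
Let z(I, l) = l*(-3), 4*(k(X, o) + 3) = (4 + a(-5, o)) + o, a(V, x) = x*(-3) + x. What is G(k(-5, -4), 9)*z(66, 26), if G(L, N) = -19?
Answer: 1482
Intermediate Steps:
a(V, x) = -2*x (a(V, x) = -3*x + x = -2*x)
k(X, o) = -2 - o/4 (k(X, o) = -3 + ((4 - 2*o) + o)/4 = -3 + (4 - o)/4 = -3 + (1 - o/4) = -2 - o/4)
z(I, l) = -3*l
G(k(-5, -4), 9)*z(66, 26) = -(-57)*26 = -19*(-78) = 1482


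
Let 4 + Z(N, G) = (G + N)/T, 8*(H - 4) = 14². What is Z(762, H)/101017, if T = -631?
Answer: -947/18211922 ≈ -5.1999e-5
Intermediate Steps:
H = 57/2 (H = 4 + (⅛)*14² = 4 + (⅛)*196 = 4 + 49/2 = 57/2 ≈ 28.500)
Z(N, G) = -4 - G/631 - N/631 (Z(N, G) = -4 + (G + N)/(-631) = -4 + (G + N)*(-1/631) = -4 + (-G/631 - N/631) = -4 - G/631 - N/631)
Z(762, H)/101017 = (-4 - 1/631*57/2 - 1/631*762)/101017 = (-4 - 57/1262 - 762/631)*(1/101017) = -6629/1262*1/101017 = -947/18211922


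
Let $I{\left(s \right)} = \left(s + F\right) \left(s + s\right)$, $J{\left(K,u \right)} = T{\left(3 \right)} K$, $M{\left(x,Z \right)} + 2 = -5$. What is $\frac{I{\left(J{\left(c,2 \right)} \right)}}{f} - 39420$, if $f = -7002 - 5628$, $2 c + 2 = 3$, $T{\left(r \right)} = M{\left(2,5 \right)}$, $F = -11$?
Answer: $- \frac{995749403}{25260} \approx -39420.0$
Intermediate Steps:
$M{\left(x,Z \right)} = -7$ ($M{\left(x,Z \right)} = -2 - 5 = -7$)
$T{\left(r \right)} = -7$
$c = \frac{1}{2}$ ($c = -1 + \frac{1}{2} \cdot 3 = -1 + \frac{3}{2} = \frac{1}{2} \approx 0.5$)
$J{\left(K,u \right)} = - 7 K$
$I{\left(s \right)} = 2 s \left(-11 + s\right)$ ($I{\left(s \right)} = \left(s - 11\right) \left(s + s\right) = \left(-11 + s\right) 2 s = 2 s \left(-11 + s\right)$)
$f = -12630$ ($f = -7002 - 5628 = -12630$)
$\frac{I{\left(J{\left(c,2 \right)} \right)}}{f} - 39420 = \frac{2 \left(\left(-7\right) \frac{1}{2}\right) \left(-11 - \frac{7}{2}\right)}{-12630} - 39420 = 2 \left(- \frac{7}{2}\right) \left(-11 - \frac{7}{2}\right) \left(- \frac{1}{12630}\right) - 39420 = 2 \left(- \frac{7}{2}\right) \left(- \frac{29}{2}\right) \left(- \frac{1}{12630}\right) - 39420 = \frac{203}{2} \left(- \frac{1}{12630}\right) - 39420 = - \frac{203}{25260} - 39420 = - \frac{995749403}{25260}$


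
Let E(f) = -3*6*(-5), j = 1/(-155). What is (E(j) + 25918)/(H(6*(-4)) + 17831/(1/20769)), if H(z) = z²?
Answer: 26008/370332615 ≈ 7.0229e-5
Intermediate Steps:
j = -1/155 ≈ -0.0064516
E(f) = 90 (E(f) = -18*(-5) = 90)
(E(j) + 25918)/(H(6*(-4)) + 17831/(1/20769)) = (90 + 25918)/((6*(-4))² + 17831/(1/20769)) = 26008/((-24)² + 17831/(1/20769)) = 26008/(576 + 17831*20769) = 26008/(576 + 370332039) = 26008/370332615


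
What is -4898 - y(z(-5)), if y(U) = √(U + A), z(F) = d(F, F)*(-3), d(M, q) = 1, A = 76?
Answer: -4898 - √73 ≈ -4906.5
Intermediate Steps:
z(F) = -3 (z(F) = 1*(-3) = -3)
y(U) = √(76 + U) (y(U) = √(U + 76) = √(76 + U))
-4898 - y(z(-5)) = -4898 - √(76 - 3) = -4898 - √73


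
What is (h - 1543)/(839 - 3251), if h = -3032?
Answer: 1525/804 ≈ 1.8968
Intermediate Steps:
(h - 1543)/(839 - 3251) = (-3032 - 1543)/(839 - 3251) = -4575/(-2412) = -4575*(-1/2412) = 1525/804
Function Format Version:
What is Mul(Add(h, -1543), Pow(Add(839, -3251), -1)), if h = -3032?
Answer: Rational(1525, 804) ≈ 1.8968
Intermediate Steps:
Mul(Add(h, -1543), Pow(Add(839, -3251), -1)) = Mul(Add(-3032, -1543), Pow(Add(839, -3251), -1)) = Mul(-4575, Pow(-2412, -1)) = Mul(-4575, Rational(-1, 2412)) = Rational(1525, 804)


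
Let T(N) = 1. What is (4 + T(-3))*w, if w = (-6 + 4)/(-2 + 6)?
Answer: -5/2 ≈ -2.5000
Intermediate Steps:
w = -½ (w = -2/4 = -2*¼ = -½ ≈ -0.50000)
(4 + T(-3))*w = (4 + 1)*(-½) = 5*(-½) = -5/2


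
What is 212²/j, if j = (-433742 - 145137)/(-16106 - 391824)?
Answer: 18334005920/578879 ≈ 31672.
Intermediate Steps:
j = 578879/407930 (j = -578879/(-407930) = -578879*(-1/407930) = 578879/407930 ≈ 1.4191)
212²/j = 212²/(578879/407930) = 44944*(407930/578879) = 18334005920/578879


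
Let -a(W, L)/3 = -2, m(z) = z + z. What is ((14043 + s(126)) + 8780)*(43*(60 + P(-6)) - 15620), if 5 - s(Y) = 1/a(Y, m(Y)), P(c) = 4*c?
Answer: -963699812/3 ≈ -3.2123e+8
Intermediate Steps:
m(z) = 2*z
a(W, L) = 6 (a(W, L) = -3*(-2) = 6)
s(Y) = 29/6 (s(Y) = 5 - 1/6 = 5 - 1*⅙ = 5 - ⅙ = 29/6)
((14043 + s(126)) + 8780)*(43*(60 + P(-6)) - 15620) = ((14043 + 29/6) + 8780)*(43*(60 + 4*(-6)) - 15620) = (84287/6 + 8780)*(43*(60 - 24) - 15620) = 136967*(43*36 - 15620)/6 = 136967*(1548 - 15620)/6 = (136967/6)*(-14072) = -963699812/3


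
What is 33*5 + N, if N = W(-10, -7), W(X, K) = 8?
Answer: 173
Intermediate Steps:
N = 8
33*5 + N = 33*5 + 8 = 165 + 8 = 173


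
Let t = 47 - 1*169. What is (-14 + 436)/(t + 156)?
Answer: 211/17 ≈ 12.412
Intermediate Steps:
t = -122 (t = 47 - 169 = -122)
(-14 + 436)/(t + 156) = (-14 + 436)/(-122 + 156) = 422/34 = 422*(1/34) = 211/17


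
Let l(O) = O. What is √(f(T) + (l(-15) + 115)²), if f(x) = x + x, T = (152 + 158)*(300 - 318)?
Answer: 2*I*√290 ≈ 34.059*I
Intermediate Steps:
T = -5580 (T = 310*(-18) = -5580)
f(x) = 2*x
√(f(T) + (l(-15) + 115)²) = √(2*(-5580) + (-15 + 115)²) = √(-11160 + 100²) = √(-11160 + 10000) = √(-1160) = 2*I*√290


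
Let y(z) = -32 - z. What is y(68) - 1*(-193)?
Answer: 93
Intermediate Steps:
y(68) - 1*(-193) = (-32 - 1*68) - 1*(-193) = (-32 - 68) + 193 = -100 + 193 = 93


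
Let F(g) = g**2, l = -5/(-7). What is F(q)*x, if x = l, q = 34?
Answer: 5780/7 ≈ 825.71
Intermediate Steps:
l = 5/7 (l = -5*(-1/7) = 5/7 ≈ 0.71429)
x = 5/7 ≈ 0.71429
F(q)*x = 34**2*(5/7) = 1156*(5/7) = 5780/7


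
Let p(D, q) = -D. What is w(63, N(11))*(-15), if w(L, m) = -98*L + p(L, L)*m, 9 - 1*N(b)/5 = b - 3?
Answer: 97335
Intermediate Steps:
N(b) = 60 - 5*b (N(b) = 45 - 5*(b - 3) = 45 - 5*(-3 + b) = 45 + (15 - 5*b) = 60 - 5*b)
w(L, m) = -98*L - L*m (w(L, m) = -98*L + (-L)*m = -98*L - L*m)
w(63, N(11))*(-15) = (63*(-98 - (60 - 5*11)))*(-15) = (63*(-98 - (60 - 55)))*(-15) = (63*(-98 - 1*5))*(-15) = (63*(-98 - 5))*(-15) = (63*(-103))*(-15) = -6489*(-15) = 97335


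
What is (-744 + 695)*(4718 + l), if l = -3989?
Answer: -35721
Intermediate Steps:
(-744 + 695)*(4718 + l) = (-744 + 695)*(4718 - 3989) = -49*729 = -35721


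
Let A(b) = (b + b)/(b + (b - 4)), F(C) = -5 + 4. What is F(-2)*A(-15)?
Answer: -15/17 ≈ -0.88235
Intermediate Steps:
F(C) = -1
A(b) = 2*b/(-4 + 2*b) (A(b) = (2*b)/(b + (-4 + b)) = (2*b)/(-4 + 2*b) = 2*b/(-4 + 2*b))
F(-2)*A(-15) = -(-15)/(-2 - 15) = -(-15)/(-17) = -(-15)*(-1)/17 = -1*15/17 = -15/17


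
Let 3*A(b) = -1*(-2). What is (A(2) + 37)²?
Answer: 12769/9 ≈ 1418.8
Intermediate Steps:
A(b) = ⅔ (A(b) = (-1*(-2))/3 = (⅓)*2 = ⅔)
(A(2) + 37)² = (⅔ + 37)² = (113/3)² = 12769/9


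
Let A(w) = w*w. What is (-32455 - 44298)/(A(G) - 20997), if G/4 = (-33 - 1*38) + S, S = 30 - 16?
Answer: -76753/30987 ≈ -2.4769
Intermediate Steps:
S = 14
G = -228 (G = 4*((-33 - 1*38) + 14) = 4*((-33 - 38) + 14) = 4*(-71 + 14) = 4*(-57) = -228)
A(w) = w²
(-32455 - 44298)/(A(G) - 20997) = (-32455 - 44298)/((-228)² - 20997) = -76753/(51984 - 20997) = -76753/30987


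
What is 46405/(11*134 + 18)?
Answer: 46405/1492 ≈ 31.103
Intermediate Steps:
46405/(11*134 + 18) = 46405/(1474 + 18) = 46405/1492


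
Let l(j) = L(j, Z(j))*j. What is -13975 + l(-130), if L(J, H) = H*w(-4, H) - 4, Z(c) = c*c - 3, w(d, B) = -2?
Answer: 4379765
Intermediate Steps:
Z(c) = -3 + c² (Z(c) = c² - 3 = -3 + c²)
L(J, H) = -4 - 2*H (L(J, H) = H*(-2) - 4 = -2*H - 4 = -4 - 2*H)
l(j) = j*(2 - 2*j²) (l(j) = (-4 - 2*(-3 + j²))*j = (-4 + (6 - 2*j²))*j = (2 - 2*j²)*j = j*(2 - 2*j²))
-13975 + l(-130) = -13975 + 2*(-130)*(1 - 1*(-130)²) = -13975 + 2*(-130)*(1 - 1*16900) = -13975 + 2*(-130)*(1 - 16900) = -13975 + 2*(-130)*(-16899) = -13975 + 4393740 = 4379765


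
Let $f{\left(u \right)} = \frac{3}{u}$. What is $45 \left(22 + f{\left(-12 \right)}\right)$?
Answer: $\frac{3915}{4} \approx 978.75$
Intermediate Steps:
$45 \left(22 + f{\left(-12 \right)}\right) = 45 \left(22 + \frac{3}{-12}\right) = 45 \left(22 + 3 \left(- \frac{1}{12}\right)\right) = 45 \left(22 - \frac{1}{4}\right) = 45 \cdot \frac{87}{4} = \frac{3915}{4}$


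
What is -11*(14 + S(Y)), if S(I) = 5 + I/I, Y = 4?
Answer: -220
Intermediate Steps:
S(I) = 6 (S(I) = 5 + 1 = 6)
-11*(14 + S(Y)) = -11*(14 + 6) = -11*20 = -220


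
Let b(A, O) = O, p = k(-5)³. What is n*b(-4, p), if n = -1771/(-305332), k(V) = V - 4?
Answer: -1291059/305332 ≈ -4.2284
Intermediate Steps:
k(V) = -4 + V
p = -729 (p = (-4 - 5)³ = (-9)³ = -729)
n = 1771/305332 (n = -1771*(-1/305332) = 1771/305332 ≈ 0.0058002)
n*b(-4, p) = (1771/305332)*(-729) = -1291059/305332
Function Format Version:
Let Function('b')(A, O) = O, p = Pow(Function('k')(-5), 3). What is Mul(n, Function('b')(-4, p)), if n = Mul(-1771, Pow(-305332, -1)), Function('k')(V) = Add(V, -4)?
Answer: Rational(-1291059, 305332) ≈ -4.2284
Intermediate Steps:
Function('k')(V) = Add(-4, V)
p = -729 (p = Pow(Add(-4, -5), 3) = Pow(-9, 3) = -729)
n = Rational(1771, 305332) (n = Mul(-1771, Rational(-1, 305332)) = Rational(1771, 305332) ≈ 0.0058002)
Mul(n, Function('b')(-4, p)) = Mul(Rational(1771, 305332), -729) = Rational(-1291059, 305332)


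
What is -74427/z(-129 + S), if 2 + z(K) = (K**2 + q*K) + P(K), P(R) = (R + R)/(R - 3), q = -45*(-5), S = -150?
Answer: -3498069/708101 ≈ -4.9401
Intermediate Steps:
q = 225
P(R) = 2*R/(-3 + R) (P(R) = (2*R)/(-3 + R) = 2*R/(-3 + R))
z(K) = -2 + K**2 + 225*K + 2*K/(-3 + K) (z(K) = -2 + ((K**2 + 225*K) + 2*K/(-3 + K)) = -2 + (K**2 + 225*K + 2*K/(-3 + K)) = -2 + K**2 + 225*K + 2*K/(-3 + K))
-74427/z(-129 + S) = -74427*(-3 + (-129 - 150))/(6 + (-129 - 150)**3 - 675*(-129 - 150) + 222*(-129 - 150)**2) = -74427*(-3 - 279)/(6 + (-279)**3 - 675*(-279) + 222*(-279)**2) = -74427*(-282/(6 - 21717639 + 188325 + 222*77841)) = -74427*(-282/(6 - 21717639 + 188325 + 17280702)) = -74427/((-1/282*(-4248606))) = -74427/708101/47 = -74427*47/708101 = -3498069/708101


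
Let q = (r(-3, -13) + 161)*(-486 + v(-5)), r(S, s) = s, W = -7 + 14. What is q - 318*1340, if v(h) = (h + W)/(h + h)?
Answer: -2490388/5 ≈ -4.9808e+5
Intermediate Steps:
W = 7
v(h) = (7 + h)/(2*h) (v(h) = (h + 7)/(h + h) = (7 + h)/((2*h)) = (7 + h)*(1/(2*h)) = (7 + h)/(2*h))
q = -359788/5 (q = (-13 + 161)*(-486 + (½)*(7 - 5)/(-5)) = 148*(-486 + (½)*(-⅕)*2) = 148*(-486 - ⅕) = 148*(-2431/5) = -359788/5 ≈ -71958.)
q - 318*1340 = -359788/5 - 318*1340 = -359788/5 - 426120 = -2490388/5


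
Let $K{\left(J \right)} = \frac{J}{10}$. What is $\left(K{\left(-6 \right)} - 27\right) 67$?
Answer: $- \frac{9246}{5} \approx -1849.2$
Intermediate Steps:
$K{\left(J \right)} = \frac{J}{10}$ ($K{\left(J \right)} = J \frac{1}{10} = \frac{J}{10}$)
$\left(K{\left(-6 \right)} - 27\right) 67 = \left(\frac{1}{10} \left(-6\right) - 27\right) 67 = \left(- \frac{3}{5} - 27\right) 67 = \left(- \frac{138}{5}\right) 67 = - \frac{9246}{5}$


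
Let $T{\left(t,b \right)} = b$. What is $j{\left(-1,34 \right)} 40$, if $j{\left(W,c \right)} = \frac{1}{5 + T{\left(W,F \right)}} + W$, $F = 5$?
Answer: $-36$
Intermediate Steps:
$j{\left(W,c \right)} = \frac{1}{10} + W$ ($j{\left(W,c \right)} = \frac{1}{5 + 5} + W = \frac{1}{10} + W$)
$j{\left(-1,34 \right)} 40 = \left(\frac{1}{10} - 1\right) 40 = \left(- \frac{9}{10}\right) 40 = -36$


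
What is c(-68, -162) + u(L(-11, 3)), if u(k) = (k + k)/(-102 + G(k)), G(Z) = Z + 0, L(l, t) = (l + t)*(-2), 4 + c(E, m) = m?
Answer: -7154/43 ≈ -166.37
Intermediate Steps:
c(E, m) = -4 + m
L(l, t) = -2*l - 2*t
G(Z) = Z
u(k) = 2*k/(-102 + k) (u(k) = (k + k)/(-102 + k) = (2*k)/(-102 + k) = 2*k/(-102 + k))
c(-68, -162) + u(L(-11, 3)) = (-4 - 162) + 2*(-2*(-11) - 2*3)/(-102 + (-2*(-11) - 2*3)) = -166 + 2*(22 - 6)/(-102 + (22 - 6)) = -166 + 2*16/(-102 + 16) = -166 + 2*16/(-86) = -166 + 2*16*(-1/86) = -166 - 16/43 = -7154/43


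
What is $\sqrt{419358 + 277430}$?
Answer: $2 \sqrt{174197} \approx 834.74$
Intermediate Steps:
$\sqrt{419358 + 277430} = \sqrt{696788} = 2 \sqrt{174197}$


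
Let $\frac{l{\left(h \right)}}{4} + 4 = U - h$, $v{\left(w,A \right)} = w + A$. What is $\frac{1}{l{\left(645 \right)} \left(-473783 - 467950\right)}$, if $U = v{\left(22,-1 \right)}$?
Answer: $\frac{1}{2365633296} \approx 4.2272 \cdot 10^{-10}$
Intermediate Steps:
$v{\left(w,A \right)} = A + w$
$U = 21$ ($U = -1 + 22 = 21$)
$l{\left(h \right)} = 68 - 4 h$ ($l{\left(h \right)} = -16 + 4 \left(21 - h\right) = -16 - \left(-84 + 4 h\right) = 68 - 4 h$)
$\frac{1}{l{\left(645 \right)} \left(-473783 - 467950\right)} = \frac{1}{\left(68 - 2580\right) \left(-473783 - 467950\right)} = \frac{1}{\left(68 - 2580\right) \left(-941733\right)} = \frac{1}{-2512} \left(- \frac{1}{941733}\right) = \left(- \frac{1}{2512}\right) \left(- \frac{1}{941733}\right) = \frac{1}{2365633296}$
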